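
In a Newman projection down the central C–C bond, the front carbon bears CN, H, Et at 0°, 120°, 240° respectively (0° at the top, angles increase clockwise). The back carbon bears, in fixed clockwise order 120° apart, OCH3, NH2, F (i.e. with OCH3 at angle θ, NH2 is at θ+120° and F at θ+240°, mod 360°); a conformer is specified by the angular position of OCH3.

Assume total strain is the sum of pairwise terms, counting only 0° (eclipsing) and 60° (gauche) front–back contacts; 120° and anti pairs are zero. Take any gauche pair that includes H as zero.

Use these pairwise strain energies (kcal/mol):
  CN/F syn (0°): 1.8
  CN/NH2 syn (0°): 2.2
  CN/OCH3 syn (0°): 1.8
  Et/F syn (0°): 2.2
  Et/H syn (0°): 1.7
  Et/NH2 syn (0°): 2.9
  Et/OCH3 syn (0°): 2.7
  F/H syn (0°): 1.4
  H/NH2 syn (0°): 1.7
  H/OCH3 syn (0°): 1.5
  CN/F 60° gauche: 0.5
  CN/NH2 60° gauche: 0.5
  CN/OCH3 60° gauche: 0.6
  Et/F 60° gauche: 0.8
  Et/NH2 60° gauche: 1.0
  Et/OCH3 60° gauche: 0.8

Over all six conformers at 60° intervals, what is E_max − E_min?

OCH3 at 0° is eclipsed. CN at 0° is eclipsed with OCH3 at 0° (1.8); H at 120° is eclipsed with NH2 at 120° (1.7); Et at 240° is eclipsed with F at 240° (2.2). Total 5.7 kcal/mol.
OCH3 at 60° is staggered. CN at 0° is gauche with OCH3 at 60° (0.6); CN at 0° is gauche with F at 300° (0.5); Et at 240° is gauche with NH2 at 180° (1.0); Et at 240° is gauche with F at 300° (0.8). Total 2.9 kcal/mol.
OCH3 at 120° is eclipsed. CN at 0° is eclipsed with F at 0° (1.8); H at 120° is eclipsed with OCH3 at 120° (1.5); Et at 240° is eclipsed with NH2 at 240° (2.9). Total 6.2 kcal/mol.
OCH3 at 180° is staggered. CN at 0° is gauche with NH2 at 300° (0.5); CN at 0° is gauche with F at 60° (0.5); Et at 240° is gauche with OCH3 at 180° (0.8); Et at 240° is gauche with NH2 at 300° (1.0). Total 2.8 kcal/mol.
OCH3 at 240° is eclipsed. CN at 0° is eclipsed with NH2 at 0° (2.2); H at 120° is eclipsed with F at 120° (1.4); Et at 240° is eclipsed with OCH3 at 240° (2.7). Total 6.3 kcal/mol.
OCH3 at 300° is staggered. CN at 0° is gauche with OCH3 at 300° (0.6); CN at 0° is gauche with NH2 at 60° (0.5); Et at 240° is gauche with OCH3 at 300° (0.8); Et at 240° is gauche with F at 180° (0.8). Total 2.7 kcal/mol.
Max at 240° (6.3 kcal/mol), min at 300° (2.7 kcal/mol); barrier = 3.6 kcal/mol.

3.6 kcal/mol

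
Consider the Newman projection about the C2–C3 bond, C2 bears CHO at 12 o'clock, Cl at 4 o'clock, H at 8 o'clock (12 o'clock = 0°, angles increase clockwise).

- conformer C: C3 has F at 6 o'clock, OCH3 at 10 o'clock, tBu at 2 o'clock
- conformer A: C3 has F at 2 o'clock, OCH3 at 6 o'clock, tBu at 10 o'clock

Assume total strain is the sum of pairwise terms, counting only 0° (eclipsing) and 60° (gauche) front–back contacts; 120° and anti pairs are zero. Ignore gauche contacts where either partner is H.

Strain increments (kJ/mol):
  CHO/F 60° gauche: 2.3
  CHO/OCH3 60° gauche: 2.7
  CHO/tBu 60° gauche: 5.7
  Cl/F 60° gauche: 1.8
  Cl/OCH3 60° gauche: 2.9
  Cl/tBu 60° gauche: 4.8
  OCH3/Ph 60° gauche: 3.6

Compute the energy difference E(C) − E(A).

C (staggered): CHO–OCH3 gauche, CHO–tBu gauche, Cl–F gauche, Cl–tBu gauche; 2.7 + 5.7 + 1.8 + 4.8 = 15.0 kJ/mol.
A (staggered): CHO–F gauche, CHO–tBu gauche, Cl–F gauche, Cl–OCH3 gauche; 2.3 + 5.7 + 1.8 + 2.9 = 12.7 kJ/mol.
E(C) − E(A) = 15.0 − 12.7 = +2.3 kJ/mol.

+2.3 kJ/mol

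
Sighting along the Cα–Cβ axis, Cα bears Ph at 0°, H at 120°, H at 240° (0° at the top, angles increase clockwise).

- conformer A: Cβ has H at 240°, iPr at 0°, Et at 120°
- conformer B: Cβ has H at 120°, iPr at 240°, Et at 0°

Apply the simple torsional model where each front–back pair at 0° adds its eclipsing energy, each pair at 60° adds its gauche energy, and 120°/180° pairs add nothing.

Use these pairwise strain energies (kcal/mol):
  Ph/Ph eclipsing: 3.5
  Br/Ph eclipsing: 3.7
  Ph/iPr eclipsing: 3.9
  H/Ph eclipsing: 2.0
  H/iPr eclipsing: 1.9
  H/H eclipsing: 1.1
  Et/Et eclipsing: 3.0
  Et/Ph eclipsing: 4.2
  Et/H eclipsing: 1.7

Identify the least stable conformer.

A (eclipsed): Ph–iPr eclipsed, H–Et eclipsed, H–H eclipsed; 3.9 + 1.7 + 1.1 = 6.7 kcal/mol.
B (eclipsed): Ph–Et eclipsed, H–H eclipsed, H–iPr eclipsed; 4.2 + 1.1 + 1.9 = 7.2 kcal/mol.
B has the highest total (7.2 kcal/mol).

B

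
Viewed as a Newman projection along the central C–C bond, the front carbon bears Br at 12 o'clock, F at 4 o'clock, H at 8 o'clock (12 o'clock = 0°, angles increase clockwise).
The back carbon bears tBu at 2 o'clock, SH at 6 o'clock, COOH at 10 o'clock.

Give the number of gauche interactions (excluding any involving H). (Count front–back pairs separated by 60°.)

4

Non-H gauche pairs: Br(0°)/tBu(60°); Br(0°)/COOH(300°); F(120°)/tBu(60°); F(120°)/SH(180°) — 4 interactions.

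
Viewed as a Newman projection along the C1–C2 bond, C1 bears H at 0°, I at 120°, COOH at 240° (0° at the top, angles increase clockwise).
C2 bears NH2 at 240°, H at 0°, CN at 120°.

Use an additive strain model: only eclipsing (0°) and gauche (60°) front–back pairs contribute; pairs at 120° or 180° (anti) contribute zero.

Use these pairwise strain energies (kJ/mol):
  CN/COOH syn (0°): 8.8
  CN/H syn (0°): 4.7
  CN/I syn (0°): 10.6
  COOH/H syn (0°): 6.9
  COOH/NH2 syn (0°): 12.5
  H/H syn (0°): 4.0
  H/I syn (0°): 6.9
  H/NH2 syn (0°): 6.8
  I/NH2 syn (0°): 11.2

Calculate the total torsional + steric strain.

27.1 kJ/mol

This conformer is eclipsed. H at 0° is eclipsed with H at 0° (4.0); I at 120° is eclipsed with CN at 120° (10.6); COOH at 240° is eclipsed with NH2 at 240° (12.5). Total 27.1 kJ/mol.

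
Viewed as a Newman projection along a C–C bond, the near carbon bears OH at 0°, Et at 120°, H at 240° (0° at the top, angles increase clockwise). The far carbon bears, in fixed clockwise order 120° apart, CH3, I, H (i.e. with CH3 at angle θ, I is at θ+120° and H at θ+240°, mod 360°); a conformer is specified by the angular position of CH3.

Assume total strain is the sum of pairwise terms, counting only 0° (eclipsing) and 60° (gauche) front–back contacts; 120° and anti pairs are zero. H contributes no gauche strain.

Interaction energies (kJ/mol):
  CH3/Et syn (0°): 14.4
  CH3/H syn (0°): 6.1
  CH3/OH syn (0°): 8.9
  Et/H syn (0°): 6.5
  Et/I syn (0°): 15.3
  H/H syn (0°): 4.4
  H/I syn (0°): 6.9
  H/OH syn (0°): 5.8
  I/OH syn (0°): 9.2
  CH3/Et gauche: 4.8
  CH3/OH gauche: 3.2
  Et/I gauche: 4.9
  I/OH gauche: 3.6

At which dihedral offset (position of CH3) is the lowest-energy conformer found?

180°

CH3 at 0° (eclipsed): OH–CH3 eclipsed, Et–I eclipsed, H–H eclipsed; 8.9 + 15.3 + 4.4 = 28.6 kJ/mol.
CH3 at 60° (staggered): OH–CH3 gauche, Et–CH3 gauche, Et–I gauche; 3.2 + 4.8 + 4.9 = 12.9 kJ/mol.
CH3 at 120° (eclipsed): OH–H eclipsed, Et–CH3 eclipsed, H–I eclipsed; 5.8 + 14.4 + 6.9 = 27.1 kJ/mol.
CH3 at 180° (staggered): OH–I gauche, Et–CH3 gauche; 3.6 + 4.8 = 8.4 kJ/mol.
CH3 at 240° (eclipsed): OH–I eclipsed, Et–H eclipsed, H–CH3 eclipsed; 9.2 + 6.5 + 6.1 = 21.8 kJ/mol.
CH3 at 300° (staggered): OH–CH3 gauche, OH–I gauche, Et–I gauche; 3.2 + 3.6 + 4.9 = 11.7 kJ/mol.
The minimum (8.4 kJ/mol) occurs with CH3 at 180°.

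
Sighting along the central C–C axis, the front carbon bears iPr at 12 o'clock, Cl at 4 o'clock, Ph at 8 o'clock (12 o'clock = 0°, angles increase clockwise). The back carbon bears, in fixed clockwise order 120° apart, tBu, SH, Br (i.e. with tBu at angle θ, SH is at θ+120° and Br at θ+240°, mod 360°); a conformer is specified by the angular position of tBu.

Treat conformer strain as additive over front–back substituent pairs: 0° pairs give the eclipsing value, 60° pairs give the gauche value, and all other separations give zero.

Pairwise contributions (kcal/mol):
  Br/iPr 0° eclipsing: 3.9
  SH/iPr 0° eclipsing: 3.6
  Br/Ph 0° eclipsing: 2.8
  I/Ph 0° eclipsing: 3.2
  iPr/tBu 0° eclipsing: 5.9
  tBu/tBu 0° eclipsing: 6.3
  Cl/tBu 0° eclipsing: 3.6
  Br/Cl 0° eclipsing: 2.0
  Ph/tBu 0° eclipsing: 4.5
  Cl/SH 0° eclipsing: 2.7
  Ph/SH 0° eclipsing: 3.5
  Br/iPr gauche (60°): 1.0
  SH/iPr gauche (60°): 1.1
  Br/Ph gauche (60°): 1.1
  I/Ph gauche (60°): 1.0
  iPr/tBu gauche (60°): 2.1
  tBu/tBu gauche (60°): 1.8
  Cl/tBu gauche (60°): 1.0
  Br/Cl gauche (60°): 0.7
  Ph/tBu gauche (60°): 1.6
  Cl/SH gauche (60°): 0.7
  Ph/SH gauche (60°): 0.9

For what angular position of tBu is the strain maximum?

0°

tBu at 0° (eclipsed): iPr–tBu eclipsed, Cl–SH eclipsed, Ph–Br eclipsed; 5.9 + 2.7 + 2.8 = 11.4 kcal/mol.
tBu at 60° (staggered): iPr–tBu gauche, iPr–Br gauche, Cl–tBu gauche, Cl–SH gauche, Ph–SH gauche, Ph–Br gauche; 2.1 + 1.0 + 1.0 + 0.7 + 0.9 + 1.1 = 6.8 kcal/mol.
tBu at 120° (eclipsed): iPr–Br eclipsed, Cl–tBu eclipsed, Ph–SH eclipsed; 3.9 + 3.6 + 3.5 = 11.0 kcal/mol.
tBu at 180° (staggered): iPr–SH gauche, iPr–Br gauche, Cl–tBu gauche, Cl–Br gauche, Ph–tBu gauche, Ph–SH gauche; 1.1 + 1.0 + 1.0 + 0.7 + 1.6 + 0.9 = 6.3 kcal/mol.
tBu at 240° (eclipsed): iPr–SH eclipsed, Cl–Br eclipsed, Ph–tBu eclipsed; 3.6 + 2.0 + 4.5 = 10.1 kcal/mol.
tBu at 300° (staggered): iPr–tBu gauche, iPr–SH gauche, Cl–SH gauche, Cl–Br gauche, Ph–tBu gauche, Ph–Br gauche; 2.1 + 1.1 + 0.7 + 0.7 + 1.6 + 1.1 = 7.3 kcal/mol.
The maximum (11.4 kcal/mol) occurs with tBu at 0°.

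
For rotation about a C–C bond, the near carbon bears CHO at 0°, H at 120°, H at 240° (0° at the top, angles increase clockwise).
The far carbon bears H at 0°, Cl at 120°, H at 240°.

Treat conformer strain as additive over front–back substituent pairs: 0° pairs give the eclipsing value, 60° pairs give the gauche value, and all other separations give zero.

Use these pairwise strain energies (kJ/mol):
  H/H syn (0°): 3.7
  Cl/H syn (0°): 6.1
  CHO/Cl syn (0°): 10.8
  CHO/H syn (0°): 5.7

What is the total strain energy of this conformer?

This conformer (eclipsed): CHO–H eclipsed, H–Cl eclipsed, H–H eclipsed; 5.7 + 6.1 + 3.7 = 15.5 kJ/mol.

15.5 kJ/mol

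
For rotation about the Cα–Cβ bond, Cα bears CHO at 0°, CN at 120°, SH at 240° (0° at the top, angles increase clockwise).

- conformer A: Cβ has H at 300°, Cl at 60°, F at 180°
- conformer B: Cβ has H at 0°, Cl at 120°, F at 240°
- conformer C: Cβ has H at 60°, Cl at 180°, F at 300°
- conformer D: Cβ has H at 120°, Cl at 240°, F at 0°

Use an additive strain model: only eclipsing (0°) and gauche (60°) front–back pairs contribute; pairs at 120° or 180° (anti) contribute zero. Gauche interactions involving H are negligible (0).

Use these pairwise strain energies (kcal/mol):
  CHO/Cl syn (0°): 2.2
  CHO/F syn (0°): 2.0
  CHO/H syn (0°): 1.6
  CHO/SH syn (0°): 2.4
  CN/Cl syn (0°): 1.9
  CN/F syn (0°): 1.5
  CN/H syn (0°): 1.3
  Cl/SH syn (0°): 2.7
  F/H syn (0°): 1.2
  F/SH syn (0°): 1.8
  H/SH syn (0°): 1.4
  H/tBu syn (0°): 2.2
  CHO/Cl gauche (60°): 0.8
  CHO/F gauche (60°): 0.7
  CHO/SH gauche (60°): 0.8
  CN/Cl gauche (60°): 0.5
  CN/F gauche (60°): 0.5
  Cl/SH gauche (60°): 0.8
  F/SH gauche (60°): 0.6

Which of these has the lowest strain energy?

A (staggered): CHO–Cl gauche, CN–Cl gauche, CN–F gauche, SH–F gauche; 0.8 + 0.5 + 0.5 + 0.6 = 2.4 kcal/mol.
B (eclipsed): CHO–H eclipsed, CN–Cl eclipsed, SH–F eclipsed; 1.6 + 1.9 + 1.8 = 5.3 kcal/mol.
C (staggered): CHO–F gauche, CN–Cl gauche, SH–Cl gauche, SH–F gauche; 0.7 + 0.5 + 0.8 + 0.6 = 2.6 kcal/mol.
D (eclipsed): CHO–F eclipsed, CN–H eclipsed, SH–Cl eclipsed; 2.0 + 1.3 + 2.7 = 6.0 kcal/mol.
A has the lowest total (2.4 kcal/mol).

A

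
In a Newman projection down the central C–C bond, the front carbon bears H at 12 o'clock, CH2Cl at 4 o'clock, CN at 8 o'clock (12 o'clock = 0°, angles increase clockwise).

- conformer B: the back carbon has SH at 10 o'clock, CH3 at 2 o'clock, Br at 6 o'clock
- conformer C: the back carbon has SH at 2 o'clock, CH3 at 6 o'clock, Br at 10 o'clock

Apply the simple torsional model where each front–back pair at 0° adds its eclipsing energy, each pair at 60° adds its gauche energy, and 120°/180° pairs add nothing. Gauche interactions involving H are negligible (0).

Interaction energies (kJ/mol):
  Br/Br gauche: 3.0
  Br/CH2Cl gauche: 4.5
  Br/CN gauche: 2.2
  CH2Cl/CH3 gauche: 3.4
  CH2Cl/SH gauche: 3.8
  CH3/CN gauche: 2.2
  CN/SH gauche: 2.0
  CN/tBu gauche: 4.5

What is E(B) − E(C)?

B (staggered): CH2Cl–CH3 gauche, CH2Cl–Br gauche, CN–SH gauche, CN–Br gauche; 3.4 + 4.5 + 2.0 + 2.2 = 12.1 kJ/mol.
C (staggered): CH2Cl–SH gauche, CH2Cl–CH3 gauche, CN–CH3 gauche, CN–Br gauche; 3.8 + 3.4 + 2.2 + 2.2 = 11.6 kJ/mol.
E(B) − E(C) = 12.1 − 11.6 = +0.5 kJ/mol.

+0.5 kJ/mol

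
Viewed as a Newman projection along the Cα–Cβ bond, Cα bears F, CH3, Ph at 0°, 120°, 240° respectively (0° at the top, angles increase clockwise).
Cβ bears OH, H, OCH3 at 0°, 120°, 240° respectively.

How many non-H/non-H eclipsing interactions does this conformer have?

2

Non-H eclipsing pairs: F(0°)/OH(0°); Ph(240°)/OCH3(240°) — 2 interactions.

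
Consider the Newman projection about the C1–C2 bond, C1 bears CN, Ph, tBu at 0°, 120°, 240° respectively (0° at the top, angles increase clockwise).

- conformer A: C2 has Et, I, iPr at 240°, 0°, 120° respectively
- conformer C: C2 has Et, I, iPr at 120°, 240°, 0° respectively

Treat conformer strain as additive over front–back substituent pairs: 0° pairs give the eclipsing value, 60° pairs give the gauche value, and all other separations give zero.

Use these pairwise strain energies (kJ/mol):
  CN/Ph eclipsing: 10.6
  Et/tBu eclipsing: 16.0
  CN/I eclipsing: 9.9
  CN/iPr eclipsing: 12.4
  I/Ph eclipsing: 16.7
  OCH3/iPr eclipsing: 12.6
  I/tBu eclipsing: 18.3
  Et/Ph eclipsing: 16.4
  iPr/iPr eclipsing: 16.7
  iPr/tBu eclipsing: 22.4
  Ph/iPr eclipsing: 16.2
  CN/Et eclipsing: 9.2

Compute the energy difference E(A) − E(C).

A (eclipsed): CN(0°)/I(0°) eclipsed 9.9; Ph(120°)/iPr(120°) eclipsed 16.2; tBu(240°)/Et(240°) eclipsed 16.0 → 42.1 kJ/mol.
C (eclipsed): CN(0°)/iPr(0°) eclipsed 12.4; Ph(120°)/Et(120°) eclipsed 16.4; tBu(240°)/I(240°) eclipsed 18.3 → 47.1 kJ/mol.
E(A) − E(C) = 42.1 − 47.1 = -5.0 kJ/mol.

-5.0 kJ/mol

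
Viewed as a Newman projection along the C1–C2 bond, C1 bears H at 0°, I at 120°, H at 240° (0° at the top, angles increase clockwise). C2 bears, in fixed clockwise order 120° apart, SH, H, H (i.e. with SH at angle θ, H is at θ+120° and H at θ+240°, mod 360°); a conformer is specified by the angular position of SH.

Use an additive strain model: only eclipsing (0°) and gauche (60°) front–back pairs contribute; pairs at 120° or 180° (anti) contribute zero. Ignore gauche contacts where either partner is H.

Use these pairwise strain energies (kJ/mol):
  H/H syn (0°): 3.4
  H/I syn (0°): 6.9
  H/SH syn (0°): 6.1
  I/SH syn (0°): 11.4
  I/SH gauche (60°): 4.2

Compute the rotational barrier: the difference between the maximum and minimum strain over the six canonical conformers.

18.2 kJ/mol

SH at 0° (eclipsed): H–SH eclipsed, I–H eclipsed, H–H eclipsed; 6.1 + 6.9 + 3.4 = 16.4 kJ/mol.
SH at 60° (staggered): I–SH gauche; 4.2 = 4.2 kJ/mol.
SH at 120° (eclipsed): H–H eclipsed, I–SH eclipsed, H–H eclipsed; 3.4 + 11.4 + 3.4 = 18.2 kJ/mol.
SH at 180° (staggered): I–SH gauche; 4.2 = 4.2 kJ/mol.
SH at 240° (eclipsed): H–H eclipsed, I–H eclipsed, H–SH eclipsed; 3.4 + 6.9 + 6.1 = 16.4 kJ/mol.
SH at 300° (staggered): no non-H gauche contacts → 0.0 kJ/mol.
Max at 120° (18.2 kJ/mol), min at 300° (0.0 kJ/mol); barrier = 18.2 kJ/mol.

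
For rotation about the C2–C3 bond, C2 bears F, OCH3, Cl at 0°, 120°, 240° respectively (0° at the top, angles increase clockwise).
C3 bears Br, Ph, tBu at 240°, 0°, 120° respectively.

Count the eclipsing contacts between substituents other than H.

Non-H eclipsing pairs: F(0°)/Ph(0°); OCH3(120°)/tBu(120°); Cl(240°)/Br(240°) — 3 interactions.

3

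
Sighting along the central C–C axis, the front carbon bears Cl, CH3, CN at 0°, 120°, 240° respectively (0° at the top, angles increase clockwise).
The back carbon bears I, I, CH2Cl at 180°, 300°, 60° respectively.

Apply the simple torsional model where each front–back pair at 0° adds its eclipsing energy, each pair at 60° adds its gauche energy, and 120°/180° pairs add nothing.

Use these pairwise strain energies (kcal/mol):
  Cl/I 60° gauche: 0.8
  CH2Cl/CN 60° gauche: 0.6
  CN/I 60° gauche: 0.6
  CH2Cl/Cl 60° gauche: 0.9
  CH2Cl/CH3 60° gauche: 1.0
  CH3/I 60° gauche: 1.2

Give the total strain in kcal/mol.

5.1 kcal/mol

This conformer (staggered): Cl(0°)/I(300°) gauche 0.8; Cl(0°)/CH2Cl(60°) gauche 0.9; CH3(120°)/I(180°) gauche 1.2; CH3(120°)/CH2Cl(60°) gauche 1.0; CN(240°)/I(180°) gauche 0.6; CN(240°)/I(300°) gauche 0.6 → 5.1 kcal/mol.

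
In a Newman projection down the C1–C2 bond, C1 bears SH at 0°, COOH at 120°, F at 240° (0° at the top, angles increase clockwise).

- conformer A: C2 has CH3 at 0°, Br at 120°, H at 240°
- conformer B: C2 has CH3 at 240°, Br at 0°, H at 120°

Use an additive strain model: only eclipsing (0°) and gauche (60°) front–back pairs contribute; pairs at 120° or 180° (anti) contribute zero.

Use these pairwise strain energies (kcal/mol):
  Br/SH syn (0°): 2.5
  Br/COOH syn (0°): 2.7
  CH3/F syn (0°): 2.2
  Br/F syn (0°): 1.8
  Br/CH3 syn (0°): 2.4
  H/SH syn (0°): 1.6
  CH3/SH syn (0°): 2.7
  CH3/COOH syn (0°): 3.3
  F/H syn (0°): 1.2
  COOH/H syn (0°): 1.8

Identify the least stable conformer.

A

A (eclipsed): SH–CH3 eclipsed, COOH–Br eclipsed, F–H eclipsed; 2.7 + 2.7 + 1.2 = 6.6 kcal/mol.
B (eclipsed): SH–Br eclipsed, COOH–H eclipsed, F–CH3 eclipsed; 2.5 + 1.8 + 2.2 = 6.5 kcal/mol.
A has the highest total (6.6 kcal/mol).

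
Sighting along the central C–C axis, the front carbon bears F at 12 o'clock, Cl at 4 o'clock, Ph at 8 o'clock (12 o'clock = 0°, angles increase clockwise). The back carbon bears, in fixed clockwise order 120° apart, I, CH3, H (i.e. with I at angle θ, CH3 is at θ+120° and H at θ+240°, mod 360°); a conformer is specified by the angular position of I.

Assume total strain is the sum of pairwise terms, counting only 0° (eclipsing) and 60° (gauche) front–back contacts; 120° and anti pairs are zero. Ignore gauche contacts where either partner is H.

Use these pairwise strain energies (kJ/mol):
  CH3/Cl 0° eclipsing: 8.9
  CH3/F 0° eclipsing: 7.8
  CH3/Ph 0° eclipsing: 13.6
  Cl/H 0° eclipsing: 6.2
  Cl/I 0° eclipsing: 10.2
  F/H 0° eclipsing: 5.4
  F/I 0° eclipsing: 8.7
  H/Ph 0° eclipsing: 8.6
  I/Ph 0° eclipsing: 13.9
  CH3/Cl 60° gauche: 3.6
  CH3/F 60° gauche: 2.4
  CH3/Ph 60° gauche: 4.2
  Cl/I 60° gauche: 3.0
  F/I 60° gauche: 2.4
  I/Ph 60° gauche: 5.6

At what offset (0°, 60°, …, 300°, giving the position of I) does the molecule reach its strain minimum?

I at 0° is eclipsed. F at 0° is eclipsed with I at 0° (8.7); Cl at 120° is eclipsed with CH3 at 120° (8.9); Ph at 240° is eclipsed with H at 240° (8.6). Total 26.2 kJ/mol.
I at 60° is staggered. F at 0° is gauche with I at 60° (2.4); Cl at 120° is gauche with I at 60° (3.0); Cl at 120° is gauche with CH3 at 180° (3.6); Ph at 240° is gauche with CH3 at 180° (4.2). Total 13.2 kJ/mol.
I at 120° is eclipsed. F at 0° is eclipsed with H at 0° (5.4); Cl at 120° is eclipsed with I at 120° (10.2); Ph at 240° is eclipsed with CH3 at 240° (13.6). Total 29.2 kJ/mol.
I at 180° is staggered. F at 0° is gauche with CH3 at 300° (2.4); Cl at 120° is gauche with I at 180° (3.0); Ph at 240° is gauche with I at 180° (5.6); Ph at 240° is gauche with CH3 at 300° (4.2). Total 15.2 kJ/mol.
I at 240° is eclipsed. F at 0° is eclipsed with CH3 at 0° (7.8); Cl at 120° is eclipsed with H at 120° (6.2); Ph at 240° is eclipsed with I at 240° (13.9). Total 27.9 kJ/mol.
I at 300° is staggered. F at 0° is gauche with I at 300° (2.4); F at 0° is gauche with CH3 at 60° (2.4); Cl at 120° is gauche with CH3 at 60° (3.6); Ph at 240° is gauche with I at 300° (5.6). Total 14.0 kJ/mol.
The minimum (13.2 kJ/mol) occurs with I at 60°.

60°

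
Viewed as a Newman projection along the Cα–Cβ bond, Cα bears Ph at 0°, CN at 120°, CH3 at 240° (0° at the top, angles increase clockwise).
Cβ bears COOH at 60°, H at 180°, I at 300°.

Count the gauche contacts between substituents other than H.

Non-H gauche pairs: Ph(0°)/COOH(60°); Ph(0°)/I(300°); CN(120°)/COOH(60°); CH3(240°)/I(300°) — 4 interactions.

4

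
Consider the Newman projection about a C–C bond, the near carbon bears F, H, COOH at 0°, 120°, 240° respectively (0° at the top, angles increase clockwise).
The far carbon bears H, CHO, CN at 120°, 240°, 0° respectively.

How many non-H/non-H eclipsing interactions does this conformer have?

2

Non-H eclipsing pairs: F(0°)/CN(0°); COOH(240°)/CHO(240°) — 2 interactions.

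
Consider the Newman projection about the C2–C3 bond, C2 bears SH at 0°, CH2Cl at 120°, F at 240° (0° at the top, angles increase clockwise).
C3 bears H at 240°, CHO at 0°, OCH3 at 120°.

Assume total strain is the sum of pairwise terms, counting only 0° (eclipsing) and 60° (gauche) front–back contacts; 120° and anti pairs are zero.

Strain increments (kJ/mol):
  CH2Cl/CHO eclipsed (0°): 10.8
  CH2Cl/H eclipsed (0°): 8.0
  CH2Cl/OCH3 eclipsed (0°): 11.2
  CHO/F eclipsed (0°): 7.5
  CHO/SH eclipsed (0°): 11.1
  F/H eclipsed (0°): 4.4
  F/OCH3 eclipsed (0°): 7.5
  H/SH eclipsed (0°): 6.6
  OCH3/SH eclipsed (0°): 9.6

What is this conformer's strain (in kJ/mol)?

This conformer is eclipsed. SH at 0° is eclipsed with CHO at 0° (11.1); CH2Cl at 120° is eclipsed with OCH3 at 120° (11.2); F at 240° is eclipsed with H at 240° (4.4). Total 26.7 kJ/mol.

26.7 kJ/mol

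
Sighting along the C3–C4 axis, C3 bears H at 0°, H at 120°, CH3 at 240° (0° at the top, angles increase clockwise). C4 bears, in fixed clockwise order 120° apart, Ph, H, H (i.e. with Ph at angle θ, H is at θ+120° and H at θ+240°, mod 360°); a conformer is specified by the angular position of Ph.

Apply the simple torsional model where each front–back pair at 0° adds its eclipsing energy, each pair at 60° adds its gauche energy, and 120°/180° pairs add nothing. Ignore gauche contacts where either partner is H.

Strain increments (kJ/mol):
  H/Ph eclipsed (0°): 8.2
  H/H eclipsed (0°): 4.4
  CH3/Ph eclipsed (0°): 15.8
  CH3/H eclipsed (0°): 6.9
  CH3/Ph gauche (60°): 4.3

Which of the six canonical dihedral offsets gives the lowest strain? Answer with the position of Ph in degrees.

Ph at 0° (eclipsed): H–Ph eclipsed, H–H eclipsed, CH3–H eclipsed; 8.2 + 4.4 + 6.9 = 19.5 kJ/mol.
Ph at 60° (staggered): no non-H gauche contacts → 0.0 kJ/mol.
Ph at 120° (eclipsed): H–H eclipsed, H–Ph eclipsed, CH3–H eclipsed; 4.4 + 8.2 + 6.9 = 19.5 kJ/mol.
Ph at 180° (staggered): CH3–Ph gauche; 4.3 = 4.3 kJ/mol.
Ph at 240° (eclipsed): H–H eclipsed, H–H eclipsed, CH3–Ph eclipsed; 4.4 + 4.4 + 15.8 = 24.6 kJ/mol.
Ph at 300° (staggered): CH3–Ph gauche; 4.3 = 4.3 kJ/mol.
The minimum (0.0 kJ/mol) occurs with Ph at 60°.

60°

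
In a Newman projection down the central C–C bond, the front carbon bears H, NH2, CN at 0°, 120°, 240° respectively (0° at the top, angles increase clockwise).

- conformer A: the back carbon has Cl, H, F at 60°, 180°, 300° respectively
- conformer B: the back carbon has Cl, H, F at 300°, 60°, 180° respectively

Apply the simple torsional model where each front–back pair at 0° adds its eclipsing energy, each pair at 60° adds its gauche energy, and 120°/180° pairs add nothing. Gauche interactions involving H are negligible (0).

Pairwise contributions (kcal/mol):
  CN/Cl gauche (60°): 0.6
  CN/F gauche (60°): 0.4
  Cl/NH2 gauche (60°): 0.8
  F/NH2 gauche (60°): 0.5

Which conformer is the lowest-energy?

A (staggered): NH2(120°)/Cl(60°) gauche 0.8; CN(240°)/F(300°) gauche 0.4 → 1.2 kcal/mol.
B (staggered): NH2(120°)/F(180°) gauche 0.5; CN(240°)/Cl(300°) gauche 0.6; CN(240°)/F(180°) gauche 0.4 → 1.5 kcal/mol.
A has the lowest total (1.2 kcal/mol).

A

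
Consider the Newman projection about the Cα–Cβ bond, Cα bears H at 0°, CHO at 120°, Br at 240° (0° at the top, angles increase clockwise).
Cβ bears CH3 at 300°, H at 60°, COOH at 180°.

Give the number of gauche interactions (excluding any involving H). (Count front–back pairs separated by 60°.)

3

Non-H gauche pairs: CHO(120°)/COOH(180°); Br(240°)/CH3(300°); Br(240°)/COOH(180°) — 3 interactions.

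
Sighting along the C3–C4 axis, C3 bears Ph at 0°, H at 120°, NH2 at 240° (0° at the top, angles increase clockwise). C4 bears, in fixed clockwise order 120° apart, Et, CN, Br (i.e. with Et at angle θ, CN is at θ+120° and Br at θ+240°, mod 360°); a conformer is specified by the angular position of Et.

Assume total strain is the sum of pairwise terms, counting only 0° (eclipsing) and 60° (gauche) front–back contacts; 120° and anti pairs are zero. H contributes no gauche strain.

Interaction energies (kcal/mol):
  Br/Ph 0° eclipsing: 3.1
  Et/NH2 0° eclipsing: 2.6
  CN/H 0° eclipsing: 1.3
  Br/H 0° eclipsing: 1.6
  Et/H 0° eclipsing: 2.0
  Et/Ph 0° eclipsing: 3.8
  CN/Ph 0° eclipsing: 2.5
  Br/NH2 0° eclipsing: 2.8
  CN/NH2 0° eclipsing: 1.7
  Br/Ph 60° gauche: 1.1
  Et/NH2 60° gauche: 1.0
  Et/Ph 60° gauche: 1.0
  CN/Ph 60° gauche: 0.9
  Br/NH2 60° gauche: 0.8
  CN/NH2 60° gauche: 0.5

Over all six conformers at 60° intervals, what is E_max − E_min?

4.5 kcal/mol

Et at 0° is eclipsed. Ph at 0° is eclipsed with Et at 0° (3.8); H at 120° is eclipsed with CN at 120° (1.3); NH2 at 240° is eclipsed with Br at 240° (2.8). Total 7.9 kcal/mol.
Et at 60° is staggered. Ph at 0° is gauche with Et at 60° (1.0); Ph at 0° is gauche with Br at 300° (1.1); NH2 at 240° is gauche with CN at 180° (0.5); NH2 at 240° is gauche with Br at 300° (0.8). Total 3.4 kcal/mol.
Et at 120° is eclipsed. Ph at 0° is eclipsed with Br at 0° (3.1); H at 120° is eclipsed with Et at 120° (2.0); NH2 at 240° is eclipsed with CN at 240° (1.7). Total 6.8 kcal/mol.
Et at 180° is staggered. Ph at 0° is gauche with CN at 300° (0.9); Ph at 0° is gauche with Br at 60° (1.1); NH2 at 240° is gauche with Et at 180° (1.0); NH2 at 240° is gauche with CN at 300° (0.5). Total 3.5 kcal/mol.
Et at 240° is eclipsed. Ph at 0° is eclipsed with CN at 0° (2.5); H at 120° is eclipsed with Br at 120° (1.6); NH2 at 240° is eclipsed with Et at 240° (2.6). Total 6.7 kcal/mol.
Et at 300° is staggered. Ph at 0° is gauche with Et at 300° (1.0); Ph at 0° is gauche with CN at 60° (0.9); NH2 at 240° is gauche with Et at 300° (1.0); NH2 at 240° is gauche with Br at 180° (0.8). Total 3.7 kcal/mol.
Max at 0° (7.9 kcal/mol), min at 60° (3.4 kcal/mol); barrier = 4.5 kcal/mol.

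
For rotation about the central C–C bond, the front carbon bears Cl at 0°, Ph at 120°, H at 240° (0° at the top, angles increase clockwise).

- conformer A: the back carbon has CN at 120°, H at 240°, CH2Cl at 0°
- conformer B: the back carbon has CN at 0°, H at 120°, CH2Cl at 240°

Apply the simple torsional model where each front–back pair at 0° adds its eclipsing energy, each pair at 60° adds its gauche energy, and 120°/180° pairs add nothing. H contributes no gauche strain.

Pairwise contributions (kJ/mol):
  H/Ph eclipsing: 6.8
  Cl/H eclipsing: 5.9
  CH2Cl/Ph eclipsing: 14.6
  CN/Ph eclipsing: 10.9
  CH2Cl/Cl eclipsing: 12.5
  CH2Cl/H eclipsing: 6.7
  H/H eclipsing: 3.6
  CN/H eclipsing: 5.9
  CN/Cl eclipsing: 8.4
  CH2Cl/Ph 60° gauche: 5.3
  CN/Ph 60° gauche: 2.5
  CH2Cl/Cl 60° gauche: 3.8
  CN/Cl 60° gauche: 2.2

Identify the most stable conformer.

A (eclipsed): Cl(0°)/CH2Cl(0°) eclipsed 12.5; Ph(120°)/CN(120°) eclipsed 10.9; H(240°)/H(240°) eclipsed 3.6 → 27.0 kJ/mol.
B (eclipsed): Cl(0°)/CN(0°) eclipsed 8.4; Ph(120°)/H(120°) eclipsed 6.8; H(240°)/CH2Cl(240°) eclipsed 6.7 → 21.9 kJ/mol.
B has the lowest total (21.9 kJ/mol).

B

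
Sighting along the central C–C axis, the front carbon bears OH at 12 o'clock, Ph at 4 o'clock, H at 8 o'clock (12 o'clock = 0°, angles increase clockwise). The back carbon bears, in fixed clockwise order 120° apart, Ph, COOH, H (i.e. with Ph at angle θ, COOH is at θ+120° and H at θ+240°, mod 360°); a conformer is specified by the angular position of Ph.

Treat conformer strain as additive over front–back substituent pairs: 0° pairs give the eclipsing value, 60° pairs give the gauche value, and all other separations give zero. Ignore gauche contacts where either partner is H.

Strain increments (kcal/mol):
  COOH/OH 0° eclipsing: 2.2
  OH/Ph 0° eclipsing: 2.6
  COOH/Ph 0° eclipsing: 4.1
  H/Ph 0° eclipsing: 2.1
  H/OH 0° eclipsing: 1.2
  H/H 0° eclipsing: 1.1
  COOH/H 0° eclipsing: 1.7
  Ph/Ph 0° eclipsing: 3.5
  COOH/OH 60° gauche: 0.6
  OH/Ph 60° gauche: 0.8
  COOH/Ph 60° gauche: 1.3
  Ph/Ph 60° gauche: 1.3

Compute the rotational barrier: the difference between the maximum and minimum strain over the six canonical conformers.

5.9 kcal/mol

Ph at 0° is eclipsed. OH at 0° is eclipsed with Ph at 0° (2.6); Ph at 120° is eclipsed with COOH at 120° (4.1); H at 240° is eclipsed with H at 240° (1.1). Total 7.8 kcal/mol.
Ph at 60° is staggered. OH at 0° is gauche with Ph at 60° (0.8); Ph at 120° is gauche with Ph at 60° (1.3); Ph at 120° is gauche with COOH at 180° (1.3). Total 3.4 kcal/mol.
Ph at 120° is eclipsed. OH at 0° is eclipsed with H at 0° (1.2); Ph at 120° is eclipsed with Ph at 120° (3.5); H at 240° is eclipsed with COOH at 240° (1.7). Total 6.4 kcal/mol.
Ph at 180° is staggered. OH at 0° is gauche with COOH at 300° (0.6); Ph at 120° is gauche with Ph at 180° (1.3). Total 1.9 kcal/mol.
Ph at 240° is eclipsed. OH at 0° is eclipsed with COOH at 0° (2.2); Ph at 120° is eclipsed with H at 120° (2.1); H at 240° is eclipsed with Ph at 240° (2.1). Total 6.4 kcal/mol.
Ph at 300° is staggered. OH at 0° is gauche with Ph at 300° (0.8); OH at 0° is gauche with COOH at 60° (0.6); Ph at 120° is gauche with COOH at 60° (1.3). Total 2.7 kcal/mol.
Max at 0° (7.8 kcal/mol), min at 180° (1.9 kcal/mol); barrier = 5.9 kcal/mol.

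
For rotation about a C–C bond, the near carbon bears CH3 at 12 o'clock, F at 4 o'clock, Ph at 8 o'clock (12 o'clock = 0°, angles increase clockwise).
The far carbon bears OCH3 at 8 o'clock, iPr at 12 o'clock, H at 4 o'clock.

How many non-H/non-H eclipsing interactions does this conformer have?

2

Non-H eclipsing pairs: CH3(0°)/iPr(0°); Ph(240°)/OCH3(240°) — 2 interactions.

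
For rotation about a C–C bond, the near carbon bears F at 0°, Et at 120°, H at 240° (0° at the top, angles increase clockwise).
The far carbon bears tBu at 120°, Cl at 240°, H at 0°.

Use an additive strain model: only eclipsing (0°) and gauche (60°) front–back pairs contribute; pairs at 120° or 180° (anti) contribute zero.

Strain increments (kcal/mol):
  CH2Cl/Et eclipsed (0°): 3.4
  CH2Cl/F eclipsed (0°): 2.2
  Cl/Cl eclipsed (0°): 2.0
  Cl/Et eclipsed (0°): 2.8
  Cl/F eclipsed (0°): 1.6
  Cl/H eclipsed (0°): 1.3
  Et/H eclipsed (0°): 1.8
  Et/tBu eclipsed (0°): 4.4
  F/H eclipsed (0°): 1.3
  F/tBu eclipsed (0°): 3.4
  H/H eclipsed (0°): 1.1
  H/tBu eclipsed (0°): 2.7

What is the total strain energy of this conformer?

This conformer (eclipsed): F(0°)/H(0°) eclipsed 1.3; Et(120°)/tBu(120°) eclipsed 4.4; H(240°)/Cl(240°) eclipsed 1.3 → 7.0 kcal/mol.

7.0 kcal/mol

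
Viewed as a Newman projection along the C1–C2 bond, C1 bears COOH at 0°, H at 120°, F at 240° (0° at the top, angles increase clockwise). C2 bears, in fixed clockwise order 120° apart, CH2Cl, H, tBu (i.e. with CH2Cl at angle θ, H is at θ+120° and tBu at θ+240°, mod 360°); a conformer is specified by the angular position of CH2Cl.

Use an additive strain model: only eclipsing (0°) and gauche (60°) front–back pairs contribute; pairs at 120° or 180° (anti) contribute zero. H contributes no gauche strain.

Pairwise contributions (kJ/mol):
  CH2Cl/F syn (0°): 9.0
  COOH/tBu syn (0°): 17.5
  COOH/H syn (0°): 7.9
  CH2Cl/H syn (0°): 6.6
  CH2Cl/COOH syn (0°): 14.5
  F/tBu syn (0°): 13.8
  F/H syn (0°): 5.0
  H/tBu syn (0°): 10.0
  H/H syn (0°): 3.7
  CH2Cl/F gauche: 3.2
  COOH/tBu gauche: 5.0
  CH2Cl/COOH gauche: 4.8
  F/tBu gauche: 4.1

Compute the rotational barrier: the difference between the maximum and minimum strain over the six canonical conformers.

23.8 kJ/mol

CH2Cl at 0° (eclipsed): COOH(0°)/CH2Cl(0°) eclipsed 14.5; H(120°)/H(120°) eclipsed 3.7; F(240°)/tBu(240°) eclipsed 13.8 → 32.0 kJ/mol.
CH2Cl at 60° (staggered): COOH(0°)/CH2Cl(60°) gauche 4.8; COOH(0°)/tBu(300°) gauche 5.0; F(240°)/tBu(300°) gauche 4.1 → 13.9 kJ/mol.
CH2Cl at 120° (eclipsed): COOH(0°)/tBu(0°) eclipsed 17.5; H(120°)/CH2Cl(120°) eclipsed 6.6; F(240°)/H(240°) eclipsed 5.0 → 29.1 kJ/mol.
CH2Cl at 180° (staggered): COOH(0°)/tBu(60°) gauche 5.0; F(240°)/CH2Cl(180°) gauche 3.2 → 8.2 kJ/mol.
CH2Cl at 240° (eclipsed): COOH(0°)/H(0°) eclipsed 7.9; H(120°)/tBu(120°) eclipsed 10.0; F(240°)/CH2Cl(240°) eclipsed 9.0 → 26.9 kJ/mol.
CH2Cl at 300° (staggered): COOH(0°)/CH2Cl(300°) gauche 4.8; F(240°)/CH2Cl(300°) gauche 3.2; F(240°)/tBu(180°) gauche 4.1 → 12.1 kJ/mol.
Max at 0° (32.0 kJ/mol), min at 180° (8.2 kJ/mol); barrier = 23.8 kJ/mol.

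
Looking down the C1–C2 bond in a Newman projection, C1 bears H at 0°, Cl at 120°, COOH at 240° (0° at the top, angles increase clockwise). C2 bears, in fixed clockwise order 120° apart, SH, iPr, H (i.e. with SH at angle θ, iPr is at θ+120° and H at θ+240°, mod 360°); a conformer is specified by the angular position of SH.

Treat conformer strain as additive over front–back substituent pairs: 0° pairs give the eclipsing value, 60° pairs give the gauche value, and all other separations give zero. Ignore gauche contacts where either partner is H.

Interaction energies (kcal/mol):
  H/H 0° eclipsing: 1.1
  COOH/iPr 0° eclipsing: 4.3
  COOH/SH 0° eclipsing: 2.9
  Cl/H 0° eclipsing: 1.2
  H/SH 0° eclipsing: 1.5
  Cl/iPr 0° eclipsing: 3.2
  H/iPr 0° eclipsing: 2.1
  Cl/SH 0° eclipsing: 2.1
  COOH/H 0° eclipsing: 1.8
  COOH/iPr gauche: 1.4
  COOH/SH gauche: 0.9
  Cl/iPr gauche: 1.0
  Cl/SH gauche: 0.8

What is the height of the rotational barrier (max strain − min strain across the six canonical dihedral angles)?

5.6 kcal/mol

SH at 0° is eclipsed. H at 0° is eclipsed with SH at 0° (1.5); Cl at 120° is eclipsed with iPr at 120° (3.2); COOH at 240° is eclipsed with H at 240° (1.8). Total 6.5 kcal/mol.
SH at 60° is staggered. Cl at 120° is gauche with SH at 60° (0.8); Cl at 120° is gauche with iPr at 180° (1.0); COOH at 240° is gauche with iPr at 180° (1.4). Total 3.2 kcal/mol.
SH at 120° is eclipsed. H at 0° is eclipsed with H at 0° (1.1); Cl at 120° is eclipsed with SH at 120° (2.1); COOH at 240° is eclipsed with iPr at 240° (4.3). Total 7.5 kcal/mol.
SH at 180° is staggered. Cl at 120° is gauche with SH at 180° (0.8); COOH at 240° is gauche with SH at 180° (0.9); COOH at 240° is gauche with iPr at 300° (1.4). Total 3.1 kcal/mol.
SH at 240° is eclipsed. H at 0° is eclipsed with iPr at 0° (2.1); Cl at 120° is eclipsed with H at 120° (1.2); COOH at 240° is eclipsed with SH at 240° (2.9). Total 6.2 kcal/mol.
SH at 300° is staggered. Cl at 120° is gauche with iPr at 60° (1.0); COOH at 240° is gauche with SH at 300° (0.9). Total 1.9 kcal/mol.
Max at 120° (7.5 kcal/mol), min at 300° (1.9 kcal/mol); barrier = 5.6 kcal/mol.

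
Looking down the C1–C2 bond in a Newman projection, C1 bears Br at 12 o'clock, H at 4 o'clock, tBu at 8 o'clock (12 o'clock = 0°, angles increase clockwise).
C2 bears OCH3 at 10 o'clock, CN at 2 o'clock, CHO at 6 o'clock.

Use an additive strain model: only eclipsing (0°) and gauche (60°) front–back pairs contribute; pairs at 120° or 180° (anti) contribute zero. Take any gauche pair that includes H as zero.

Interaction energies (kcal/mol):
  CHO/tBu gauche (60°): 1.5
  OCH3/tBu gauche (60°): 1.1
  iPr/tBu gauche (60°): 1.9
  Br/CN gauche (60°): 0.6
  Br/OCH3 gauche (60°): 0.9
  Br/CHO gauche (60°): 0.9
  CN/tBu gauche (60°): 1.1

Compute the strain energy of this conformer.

4.1 kcal/mol

This conformer (staggered): Br(0°)/OCH3(300°) gauche 0.9; Br(0°)/CN(60°) gauche 0.6; tBu(240°)/OCH3(300°) gauche 1.1; tBu(240°)/CHO(180°) gauche 1.5 → 4.1 kcal/mol.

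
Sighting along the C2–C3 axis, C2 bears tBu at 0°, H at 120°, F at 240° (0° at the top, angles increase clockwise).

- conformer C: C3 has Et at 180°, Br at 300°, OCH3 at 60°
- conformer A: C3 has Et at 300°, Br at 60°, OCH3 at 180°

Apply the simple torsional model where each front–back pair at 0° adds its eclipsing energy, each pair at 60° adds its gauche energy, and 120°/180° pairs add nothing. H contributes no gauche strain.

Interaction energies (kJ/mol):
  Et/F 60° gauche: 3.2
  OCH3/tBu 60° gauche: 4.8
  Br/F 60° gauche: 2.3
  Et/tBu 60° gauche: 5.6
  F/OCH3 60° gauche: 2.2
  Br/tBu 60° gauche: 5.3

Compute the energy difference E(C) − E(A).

-0.7 kJ/mol

C (staggered): tBu–Br gauche, tBu–OCH3 gauche, F–Et gauche, F–Br gauche; 5.3 + 4.8 + 3.2 + 2.3 = 15.6 kJ/mol.
A (staggered): tBu–Et gauche, tBu–Br gauche, F–Et gauche, F–OCH3 gauche; 5.6 + 5.3 + 3.2 + 2.2 = 16.3 kJ/mol.
E(C) − E(A) = 15.6 − 16.3 = -0.7 kJ/mol.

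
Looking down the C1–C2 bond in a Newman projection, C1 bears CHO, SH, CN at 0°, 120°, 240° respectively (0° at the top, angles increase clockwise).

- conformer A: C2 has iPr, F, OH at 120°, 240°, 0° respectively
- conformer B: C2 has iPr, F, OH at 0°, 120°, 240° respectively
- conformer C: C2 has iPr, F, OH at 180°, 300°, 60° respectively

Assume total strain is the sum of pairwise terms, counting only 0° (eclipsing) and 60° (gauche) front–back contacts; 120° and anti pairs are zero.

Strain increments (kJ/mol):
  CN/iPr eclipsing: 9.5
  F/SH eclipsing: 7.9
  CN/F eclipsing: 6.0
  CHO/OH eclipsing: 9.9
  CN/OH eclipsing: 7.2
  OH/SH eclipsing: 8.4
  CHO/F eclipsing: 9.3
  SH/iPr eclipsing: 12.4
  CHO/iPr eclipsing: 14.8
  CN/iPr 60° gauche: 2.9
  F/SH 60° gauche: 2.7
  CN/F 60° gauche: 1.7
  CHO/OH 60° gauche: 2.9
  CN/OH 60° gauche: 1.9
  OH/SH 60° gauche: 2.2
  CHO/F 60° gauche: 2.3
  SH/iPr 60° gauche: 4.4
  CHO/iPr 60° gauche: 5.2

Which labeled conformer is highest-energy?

B

A (eclipsed): CHO(0°)/OH(0°) eclipsed 9.9; SH(120°)/iPr(120°) eclipsed 12.4; CN(240°)/F(240°) eclipsed 6.0 → 28.3 kJ/mol.
B (eclipsed): CHO(0°)/iPr(0°) eclipsed 14.8; SH(120°)/F(120°) eclipsed 7.9; CN(240°)/OH(240°) eclipsed 7.2 → 29.9 kJ/mol.
C (staggered): CHO(0°)/F(300°) gauche 2.3; CHO(0°)/OH(60°) gauche 2.9; SH(120°)/iPr(180°) gauche 4.4; SH(120°)/OH(60°) gauche 2.2; CN(240°)/iPr(180°) gauche 2.9; CN(240°)/F(300°) gauche 1.7 → 16.4 kJ/mol.
B has the highest total (29.9 kJ/mol).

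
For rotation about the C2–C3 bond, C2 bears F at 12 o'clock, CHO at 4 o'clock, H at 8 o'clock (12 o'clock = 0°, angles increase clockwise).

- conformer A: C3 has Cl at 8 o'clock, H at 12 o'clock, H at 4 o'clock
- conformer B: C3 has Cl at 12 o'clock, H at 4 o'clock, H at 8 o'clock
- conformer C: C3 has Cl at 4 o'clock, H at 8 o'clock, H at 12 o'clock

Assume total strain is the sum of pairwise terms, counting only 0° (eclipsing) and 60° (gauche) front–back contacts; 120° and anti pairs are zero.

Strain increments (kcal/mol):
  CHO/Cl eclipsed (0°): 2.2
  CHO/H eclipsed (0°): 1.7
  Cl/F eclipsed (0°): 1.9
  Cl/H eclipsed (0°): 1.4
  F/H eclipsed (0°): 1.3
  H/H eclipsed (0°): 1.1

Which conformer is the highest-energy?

B

A (eclipsed): F(0°)/H(0°) eclipsed 1.3; CHO(120°)/H(120°) eclipsed 1.7; H(240°)/Cl(240°) eclipsed 1.4 → 4.4 kcal/mol.
B (eclipsed): F(0°)/Cl(0°) eclipsed 1.9; CHO(120°)/H(120°) eclipsed 1.7; H(240°)/H(240°) eclipsed 1.1 → 4.7 kcal/mol.
C (eclipsed): F(0°)/H(0°) eclipsed 1.3; CHO(120°)/Cl(120°) eclipsed 2.2; H(240°)/H(240°) eclipsed 1.1 → 4.6 kcal/mol.
B has the highest total (4.7 kcal/mol).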